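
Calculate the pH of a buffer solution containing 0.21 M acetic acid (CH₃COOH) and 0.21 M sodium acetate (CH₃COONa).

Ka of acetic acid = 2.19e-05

pKa = -log(2.19e-05) = 4.66. pH = pKa + log([A⁻]/[HA]) = 4.66 + log(0.21/0.21)

pH = 4.66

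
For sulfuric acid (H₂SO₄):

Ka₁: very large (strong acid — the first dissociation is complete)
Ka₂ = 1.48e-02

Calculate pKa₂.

pKa₂ = -log(Ka₂) = -log(1.48e-02) = 1.83.

pK_{a2} = 1.83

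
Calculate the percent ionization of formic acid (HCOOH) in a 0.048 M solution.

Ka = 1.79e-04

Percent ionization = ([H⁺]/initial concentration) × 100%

Using Ka equilibrium: x² + Ka×x - Ka×C = 0. Solving: [H⁺] = 2.8431e-03. Percent = (2.8431e-03/0.048) × 100

Percent ionization = 5.92%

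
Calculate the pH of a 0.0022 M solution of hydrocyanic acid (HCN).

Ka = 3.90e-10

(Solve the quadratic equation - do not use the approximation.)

x² + Ka×x - Ka×C = 0. Using quadratic formula: [H⁺] = 9.2609e-07

pH = 6.03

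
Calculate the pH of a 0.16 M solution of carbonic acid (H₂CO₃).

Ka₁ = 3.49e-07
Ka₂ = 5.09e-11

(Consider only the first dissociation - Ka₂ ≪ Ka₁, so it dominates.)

First dissociation dominates. From Ka₁ = [H⁺][HA⁻]/[H₂A], x² + Ka₁·x − Ka₁·C = 0 with C = 0.16 M and Ka₁ = 3.49e-07. Solving: [H⁺] = (−Ka₁ + √(Ka₁² + 4·Ka₁·C)) / 2 = 2.3613e-04 M. pH = -log(2.3613e-04) = 3.63.

pH = 3.63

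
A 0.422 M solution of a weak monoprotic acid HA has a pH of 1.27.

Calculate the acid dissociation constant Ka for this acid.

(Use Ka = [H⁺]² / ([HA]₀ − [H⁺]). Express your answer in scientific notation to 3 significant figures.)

[H⁺] = 10^(−pH) = 10^(−1.27) = 5.370e-02 M. For HA ⇌ H⁺ + A⁻, Ka = [H⁺][A⁻]/[HA] = [H⁺]² / ([HA]₀ − [H⁺]) = (5.370e-02)² / (0.422 − 5.370e-02) = 7.83e-03.

K_a = 7.83e-03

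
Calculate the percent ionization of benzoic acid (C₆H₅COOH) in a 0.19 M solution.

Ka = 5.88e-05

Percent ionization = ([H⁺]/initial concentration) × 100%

Using Ka equilibrium: x² + Ka×x - Ka×C = 0. Solving: [H⁺] = 3.3132e-03. Percent = (3.3132e-03/0.19) × 100

Percent ionization = 1.74%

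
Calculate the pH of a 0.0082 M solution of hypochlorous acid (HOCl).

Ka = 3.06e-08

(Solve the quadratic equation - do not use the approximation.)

x² + Ka×x - Ka×C = 0. Using quadratic formula: [H⁺] = 1.5825e-05

pH = 4.80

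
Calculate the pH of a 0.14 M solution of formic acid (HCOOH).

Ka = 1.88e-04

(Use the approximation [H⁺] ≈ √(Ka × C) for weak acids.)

[H⁺] = √(Ka × C) = √(1.88e-04 × 0.14) = 5.1303e-03. pH = -log(5.1303e-03)

pH = 2.29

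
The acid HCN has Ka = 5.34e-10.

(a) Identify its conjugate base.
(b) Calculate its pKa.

(a) The conjugate base is formed by removing one H⁺ from HCN, giving CN⁻. (b) pKa = -log(Ka) = -log(5.34e-10) = 9.27.

Conjugate base: CN⁻; pK_a = 9.27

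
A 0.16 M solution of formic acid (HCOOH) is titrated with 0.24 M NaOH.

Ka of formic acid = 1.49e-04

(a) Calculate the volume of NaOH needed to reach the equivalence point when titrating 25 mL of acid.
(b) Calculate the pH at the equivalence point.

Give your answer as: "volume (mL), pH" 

moles acid = 0.16 × 25/1000 = 0.004 mol; V_base = moles/0.24 × 1000 = 16.7 mL. At equivalence only the conjugate base is present: [A⁻] = 0.004/0.042 = 9.6000e-02 M. Kb = Kw/Ka = 6.71e-11; [OH⁻] = √(Kb × [A⁻]) = 2.5383e-06; pOH = 5.60; pH = 14 - pOH = 8.40.

V = 16.7 mL, pH = 8.40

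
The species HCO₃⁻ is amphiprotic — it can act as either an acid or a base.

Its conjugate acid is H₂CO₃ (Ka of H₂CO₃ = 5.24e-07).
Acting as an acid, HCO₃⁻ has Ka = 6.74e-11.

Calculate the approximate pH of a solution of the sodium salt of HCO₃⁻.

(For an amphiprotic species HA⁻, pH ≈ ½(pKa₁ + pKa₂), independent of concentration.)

pKa₁ = -log(5.24e-07) = 6.28; pKa₂ = -log(6.74e-11) = 10.17. For an amphiprotic species, pH ≈ ½(pKa₁ + pKa₂) = ½(6.28 + 10.17) = 8.23.

pH = 8.23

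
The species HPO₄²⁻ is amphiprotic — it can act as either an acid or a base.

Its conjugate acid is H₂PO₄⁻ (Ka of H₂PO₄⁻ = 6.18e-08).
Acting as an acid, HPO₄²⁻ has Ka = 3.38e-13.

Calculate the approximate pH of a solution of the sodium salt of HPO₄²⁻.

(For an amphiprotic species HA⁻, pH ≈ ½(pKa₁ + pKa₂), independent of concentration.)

pKa₁ = -log(6.18e-08) = 7.21; pKa₂ = -log(3.38e-13) = 12.47. For an amphiprotic species, pH ≈ ½(pKa₁ + pKa₂) = ½(7.21 + 12.47) = 9.84.

pH = 9.84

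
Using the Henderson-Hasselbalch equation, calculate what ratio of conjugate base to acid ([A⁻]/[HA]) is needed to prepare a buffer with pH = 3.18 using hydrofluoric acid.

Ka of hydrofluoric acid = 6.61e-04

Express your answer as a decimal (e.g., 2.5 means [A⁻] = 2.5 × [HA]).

pKa = -log(6.61e-04) = 3.1798. pH = pKa + log([A⁻]/[HA]), so log([A⁻]/[HA]) = pH − pKa = 3.18 − 3.1798 = 0.0002. [A⁻]/[HA] = 10^(0.0002) = 1.00

[A⁻]/[HA] = 1.00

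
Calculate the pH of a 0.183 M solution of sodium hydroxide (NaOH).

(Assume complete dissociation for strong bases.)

[OH⁻] = 0.183 M for strong base. pOH = -log[OH⁻] = 0.74, pH = 14 - pOH

pH = 13.26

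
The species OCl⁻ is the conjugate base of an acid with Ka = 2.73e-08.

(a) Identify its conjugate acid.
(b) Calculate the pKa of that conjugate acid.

(a) The conjugate acid is formed by adding one H⁺ to OCl⁻, giving HOCl. (b) pKa = -log(Ka) = -log(2.73e-08) = 7.56.

Conjugate acid: HOCl; pK_a = 7.56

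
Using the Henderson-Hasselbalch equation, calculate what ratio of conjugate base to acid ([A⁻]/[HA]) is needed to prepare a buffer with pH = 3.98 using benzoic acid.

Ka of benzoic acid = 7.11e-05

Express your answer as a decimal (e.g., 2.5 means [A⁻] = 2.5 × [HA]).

pKa = -log(7.11e-05) = 4.1481. pH = pKa + log([A⁻]/[HA]), so log([A⁻]/[HA]) = pH − pKa = 3.98 − 4.1481 = -0.1681. [A⁻]/[HA] = 10^(-0.1681) = 0.679

[A⁻]/[HA] = 0.679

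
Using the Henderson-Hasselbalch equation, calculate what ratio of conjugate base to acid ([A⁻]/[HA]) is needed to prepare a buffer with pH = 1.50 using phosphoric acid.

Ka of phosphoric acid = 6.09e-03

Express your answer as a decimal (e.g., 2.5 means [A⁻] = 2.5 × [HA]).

pKa = -log(6.09e-03) = 2.2154. pH = pKa + log([A⁻]/[HA]), so log([A⁻]/[HA]) = pH − pKa = 1.50 − 2.2154 = -0.7154. [A⁻]/[HA] = 10^(-0.7154) = 0.193

[A⁻]/[HA] = 0.193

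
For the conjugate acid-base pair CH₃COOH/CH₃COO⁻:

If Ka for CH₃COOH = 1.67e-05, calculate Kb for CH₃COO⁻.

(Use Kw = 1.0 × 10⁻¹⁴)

For a conjugate pair Ka × Kb = Kw, so Kb = Kw/Ka = 1.0 × 10⁻¹⁴ / 1.67e-05 = 5.99e-10.

K_b = 5.99e-10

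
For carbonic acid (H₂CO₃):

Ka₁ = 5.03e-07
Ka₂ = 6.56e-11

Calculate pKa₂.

pKa₂ = -log(Ka₂) = -log(6.56e-11) = 10.18.

pK_{a2} = 10.18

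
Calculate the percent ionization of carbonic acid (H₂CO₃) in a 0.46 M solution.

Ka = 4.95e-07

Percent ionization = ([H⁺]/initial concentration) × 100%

Using Ka equilibrium: x² + Ka×x - Ka×C = 0. Solving: [H⁺] = 4.7693e-04. Percent = (4.7693e-04/0.46) × 100

Percent ionization = 0.104%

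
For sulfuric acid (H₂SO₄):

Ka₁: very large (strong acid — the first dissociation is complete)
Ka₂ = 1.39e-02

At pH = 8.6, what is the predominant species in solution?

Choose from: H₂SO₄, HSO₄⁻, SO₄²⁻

The first dissociation is complete, so H₂SO₄ itself is never the predominant species in water; pKa₂ = -log(1.39e-02) = 1.86. For a polyprotic acid the predominant species crosses at each pKa: below pKa_n the protonated form dominates, above it the deprotonated form does. At pH = 8.6, the predominant species is SO₄²⁻.

SO₄²⁻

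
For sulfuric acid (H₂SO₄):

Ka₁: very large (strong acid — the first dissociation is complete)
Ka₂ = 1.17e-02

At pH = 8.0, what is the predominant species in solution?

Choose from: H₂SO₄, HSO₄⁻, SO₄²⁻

The first dissociation is complete, so H₂SO₄ itself is never the predominant species in water; pKa₂ = -log(1.17e-02) = 1.93. For a polyprotic acid the predominant species crosses at each pKa: below pKa_n the protonated form dominates, above it the deprotonated form does. At pH = 8.0, the predominant species is SO₄²⁻.

SO₄²⁻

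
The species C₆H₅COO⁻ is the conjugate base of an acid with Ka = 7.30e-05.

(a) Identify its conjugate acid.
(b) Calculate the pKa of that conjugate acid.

(a) The conjugate acid is formed by adding one H⁺ to C₆H₅COO⁻, giving C₆H₅COOH. (b) pKa = -log(Ka) = -log(7.30e-05) = 4.14.

Conjugate acid: C₆H₅COOH; pK_a = 4.14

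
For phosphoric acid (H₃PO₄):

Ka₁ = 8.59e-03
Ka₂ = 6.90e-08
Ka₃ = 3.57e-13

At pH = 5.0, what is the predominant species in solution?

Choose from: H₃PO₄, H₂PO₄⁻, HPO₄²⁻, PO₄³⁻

pKa₁ = 2.07, pKa₂ = 7.16, pKa₃ = 12.45. For a polyprotic acid the predominant species crosses at each pKa: below pKa_n the protonated form dominates, above it the deprotonated form does. At pH = 5.0, the predominant species is H₂PO₄⁻.

H₂PO₄⁻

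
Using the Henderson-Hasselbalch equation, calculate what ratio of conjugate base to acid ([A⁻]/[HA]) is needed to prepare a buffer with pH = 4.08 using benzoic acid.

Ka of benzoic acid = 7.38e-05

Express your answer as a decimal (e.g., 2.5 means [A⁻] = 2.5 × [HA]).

pKa = -log(7.38e-05) = 4.1319. pH = pKa + log([A⁻]/[HA]), so log([A⁻]/[HA]) = pH − pKa = 4.08 − 4.1319 = -0.0519. [A⁻]/[HA] = 10^(-0.0519) = 0.887

[A⁻]/[HA] = 0.887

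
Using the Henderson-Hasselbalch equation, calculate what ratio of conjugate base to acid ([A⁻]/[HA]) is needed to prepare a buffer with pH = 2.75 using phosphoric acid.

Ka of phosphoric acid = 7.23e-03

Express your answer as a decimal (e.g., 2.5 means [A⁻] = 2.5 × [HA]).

pKa = -log(7.23e-03) = 2.1409. pH = pKa + log([A⁻]/[HA]), so log([A⁻]/[HA]) = pH − pKa = 2.75 − 2.1409 = 0.6091. [A⁻]/[HA] = 10^(0.6091) = 4.07

[A⁻]/[HA] = 4.07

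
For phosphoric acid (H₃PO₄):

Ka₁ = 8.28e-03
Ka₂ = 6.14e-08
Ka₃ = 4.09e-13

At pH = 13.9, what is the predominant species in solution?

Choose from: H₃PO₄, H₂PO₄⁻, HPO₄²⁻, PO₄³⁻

pKa₁ = 2.08, pKa₂ = 7.21, pKa₃ = 12.39. For a polyprotic acid the predominant species crosses at each pKa: below pKa_n the protonated form dominates, above it the deprotonated form does. At pH = 13.9, the predominant species is PO₄³⁻.

PO₄³⁻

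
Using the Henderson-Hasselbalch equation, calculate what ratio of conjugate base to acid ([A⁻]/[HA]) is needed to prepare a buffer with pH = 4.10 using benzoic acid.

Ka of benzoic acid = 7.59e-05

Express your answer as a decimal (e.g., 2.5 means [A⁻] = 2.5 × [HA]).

pKa = -log(7.59e-05) = 4.1198. pH = pKa + log([A⁻]/[HA]), so log([A⁻]/[HA]) = pH − pKa = 4.10 − 4.1198 = -0.0198. [A⁻]/[HA] = 10^(-0.0198) = 0.956

[A⁻]/[HA] = 0.956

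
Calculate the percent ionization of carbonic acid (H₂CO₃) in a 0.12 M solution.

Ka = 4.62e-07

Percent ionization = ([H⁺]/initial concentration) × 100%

Using Ka equilibrium: x² + Ka×x - Ka×C = 0. Solving: [H⁺] = 2.3523e-04. Percent = (2.3523e-04/0.12) × 100

Percent ionization = 0.196%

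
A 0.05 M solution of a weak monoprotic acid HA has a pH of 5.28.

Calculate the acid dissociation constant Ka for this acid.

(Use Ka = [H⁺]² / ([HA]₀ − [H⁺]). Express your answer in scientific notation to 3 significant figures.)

[H⁺] = 10^(−pH) = 10^(−5.28) = 5.248e-06 M. For HA ⇌ H⁺ + A⁻, Ka = [H⁺][A⁻]/[HA] = [H⁺]² / ([HA]₀ − [H⁺]) = (5.248e-06)² / (0.05 − 5.248e-06) = 5.51e-10.

K_a = 5.51e-10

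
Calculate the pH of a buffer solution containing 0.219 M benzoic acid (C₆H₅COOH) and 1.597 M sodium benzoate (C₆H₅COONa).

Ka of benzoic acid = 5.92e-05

pKa = -log(5.92e-05) = 4.23. pH = pKa + log([A⁻]/[HA]) = 4.23 + log(1.597/0.219)

pH = 5.09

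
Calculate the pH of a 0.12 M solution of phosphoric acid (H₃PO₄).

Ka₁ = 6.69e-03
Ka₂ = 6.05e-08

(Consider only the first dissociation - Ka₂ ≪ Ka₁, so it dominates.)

First dissociation dominates. From Ka₁ = [H⁺][HA⁻]/[H₂A], x² + Ka₁·x − Ka₁·C = 0 with C = 0.12 M and Ka₁ = 6.69e-03. Solving: [H⁺] = (−Ka₁ + √(Ka₁² + 4·Ka₁·C)) / 2 = 2.5185e-02 M. pH = -log(2.5185e-02) = 1.60.

pH = 1.60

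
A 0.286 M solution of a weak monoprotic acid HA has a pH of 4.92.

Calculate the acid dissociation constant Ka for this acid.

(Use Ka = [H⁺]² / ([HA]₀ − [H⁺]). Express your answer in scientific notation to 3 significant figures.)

[H⁺] = 10^(−pH) = 10^(−4.92) = 1.202e-05 M. For HA ⇌ H⁺ + A⁻, Ka = [H⁺][A⁻]/[HA] = [H⁺]² / ([HA]₀ − [H⁺]) = (1.202e-05)² / (0.286 − 1.202e-05) = 5.05e-10.

K_a = 5.05e-10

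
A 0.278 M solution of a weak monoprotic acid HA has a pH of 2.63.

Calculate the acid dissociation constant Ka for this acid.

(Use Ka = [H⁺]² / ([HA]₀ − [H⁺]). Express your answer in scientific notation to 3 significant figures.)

[H⁺] = 10^(−pH) = 10^(−2.63) = 2.344e-03 M. For HA ⇌ H⁺ + A⁻, Ka = [H⁺][A⁻]/[HA] = [H⁺]² / ([HA]₀ − [H⁺]) = (2.344e-03)² / (0.278 − 2.344e-03) = 1.99e-05.

K_a = 1.99e-05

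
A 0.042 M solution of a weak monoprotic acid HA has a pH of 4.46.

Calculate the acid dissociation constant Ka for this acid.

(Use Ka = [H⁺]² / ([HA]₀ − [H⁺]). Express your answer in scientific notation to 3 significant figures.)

[H⁺] = 10^(−pH) = 10^(−4.46) = 3.467e-05 M. For HA ⇌ H⁺ + A⁻, Ka = [H⁺][A⁻]/[HA] = [H⁺]² / ([HA]₀ − [H⁺]) = (3.467e-05)² / (0.042 − 3.467e-05) = 2.86e-08.

K_a = 2.86e-08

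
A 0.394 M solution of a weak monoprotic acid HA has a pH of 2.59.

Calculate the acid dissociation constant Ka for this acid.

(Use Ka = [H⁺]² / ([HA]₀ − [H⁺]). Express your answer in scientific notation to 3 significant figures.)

[H⁺] = 10^(−pH) = 10^(−2.59) = 2.570e-03 M. For HA ⇌ H⁺ + A⁻, Ka = [H⁺][A⁻]/[HA] = [H⁺]² / ([HA]₀ − [H⁺]) = (2.570e-03)² / (0.394 − 2.570e-03) = 1.69e-05.

K_a = 1.69e-05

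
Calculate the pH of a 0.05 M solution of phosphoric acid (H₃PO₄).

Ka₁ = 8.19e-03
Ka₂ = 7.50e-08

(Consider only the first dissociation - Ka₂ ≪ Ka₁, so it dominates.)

First dissociation dominates. From Ka₁ = [H⁺][HA⁻]/[H₂A], x² + Ka₁·x − Ka₁·C = 0 with C = 0.05 M and Ka₁ = 8.19e-03. Solving: [H⁺] = (−Ka₁ + √(Ka₁² + 4·Ka₁·C)) / 2 = 1.6551e-02 M. pH = -log(1.6551e-02) = 1.78.

pH = 1.78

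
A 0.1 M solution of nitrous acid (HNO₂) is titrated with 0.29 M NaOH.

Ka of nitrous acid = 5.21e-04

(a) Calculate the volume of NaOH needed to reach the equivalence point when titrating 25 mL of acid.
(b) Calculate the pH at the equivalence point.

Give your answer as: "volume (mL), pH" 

moles acid = 0.1 × 25/1000 = 0.0025 mol; V_base = moles/0.29 × 1000 = 8.6 mL. At equivalence only the conjugate base is present: [A⁻] = 0.0025/0.034 = 7.4359e-02 M. Kb = Kw/Ka = 1.92e-11; [OH⁻] = √(Kb × [A⁻]) = 1.1947e-06; pOH = 5.92; pH = 14 - pOH = 8.08.

V = 8.6 mL, pH = 8.08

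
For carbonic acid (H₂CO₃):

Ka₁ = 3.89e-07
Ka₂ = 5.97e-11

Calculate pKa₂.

pKa₂ = -log(Ka₂) = -log(5.97e-11) = 10.22.

pK_{a2} = 10.22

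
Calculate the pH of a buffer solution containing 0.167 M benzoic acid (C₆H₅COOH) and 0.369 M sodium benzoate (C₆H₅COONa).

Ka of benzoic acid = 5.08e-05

pKa = -log(5.08e-05) = 4.29. pH = pKa + log([A⁻]/[HA]) = 4.29 + log(0.369/0.167)

pH = 4.64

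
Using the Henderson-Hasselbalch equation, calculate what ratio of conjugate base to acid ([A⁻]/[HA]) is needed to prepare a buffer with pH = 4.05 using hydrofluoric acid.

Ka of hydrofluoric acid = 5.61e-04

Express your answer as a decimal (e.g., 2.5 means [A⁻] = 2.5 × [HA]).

pKa = -log(5.61e-04) = 3.2510. pH = pKa + log([A⁻]/[HA]), so log([A⁻]/[HA]) = pH − pKa = 4.05 − 3.2510 = 0.7990. [A⁻]/[HA] = 10^(0.7990) = 6.29

[A⁻]/[HA] = 6.29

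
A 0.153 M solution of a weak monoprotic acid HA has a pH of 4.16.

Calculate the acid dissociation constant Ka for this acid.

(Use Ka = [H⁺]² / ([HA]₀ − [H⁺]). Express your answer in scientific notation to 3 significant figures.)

[H⁺] = 10^(−pH) = 10^(−4.16) = 6.918e-05 M. For HA ⇌ H⁺ + A⁻, Ka = [H⁺][A⁻]/[HA] = [H⁺]² / ([HA]₀ − [H⁺]) = (6.918e-05)² / (0.153 − 6.918e-05) = 3.13e-08.

K_a = 3.13e-08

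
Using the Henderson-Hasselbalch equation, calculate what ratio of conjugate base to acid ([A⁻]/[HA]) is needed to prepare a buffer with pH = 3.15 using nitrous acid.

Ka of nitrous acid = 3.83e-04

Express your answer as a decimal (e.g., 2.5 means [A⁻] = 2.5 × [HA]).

pKa = -log(3.83e-04) = 3.4168. pH = pKa + log([A⁻]/[HA]), so log([A⁻]/[HA]) = pH − pKa = 3.15 − 3.4168 = -0.2668. [A⁻]/[HA] = 10^(-0.2668) = 0.541

[A⁻]/[HA] = 0.541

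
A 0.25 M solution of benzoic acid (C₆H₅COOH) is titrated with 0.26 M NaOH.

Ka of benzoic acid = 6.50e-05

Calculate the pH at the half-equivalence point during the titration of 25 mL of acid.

At half-equivalence [HA] = [A⁻], so Henderson-Hasselbalch gives pH = pKa = -log(6.50e-05) = 4.19.

pH = pKa = 4.19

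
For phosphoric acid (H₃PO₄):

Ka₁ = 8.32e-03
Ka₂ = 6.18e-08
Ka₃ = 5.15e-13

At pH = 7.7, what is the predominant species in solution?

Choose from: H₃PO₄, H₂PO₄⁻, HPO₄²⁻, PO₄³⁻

pKa₁ = 2.08, pKa₂ = 7.21, pKa₃ = 12.29. For a polyprotic acid the predominant species crosses at each pKa: below pKa_n the protonated form dominates, above it the deprotonated form does. At pH = 7.7, the predominant species is HPO₄²⁻.

HPO₄²⁻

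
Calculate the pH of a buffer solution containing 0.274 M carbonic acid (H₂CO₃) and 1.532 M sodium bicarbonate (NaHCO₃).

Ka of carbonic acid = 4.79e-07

pKa = -log(4.79e-07) = 6.32. pH = pKa + log([A⁻]/[HA]) = 6.32 + log(1.532/0.274)

pH = 7.07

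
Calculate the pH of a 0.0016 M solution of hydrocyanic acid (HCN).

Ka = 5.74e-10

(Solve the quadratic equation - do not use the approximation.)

x² + Ka×x - Ka×C = 0. Using quadratic formula: [H⁺] = 9.5804e-07

pH = 6.02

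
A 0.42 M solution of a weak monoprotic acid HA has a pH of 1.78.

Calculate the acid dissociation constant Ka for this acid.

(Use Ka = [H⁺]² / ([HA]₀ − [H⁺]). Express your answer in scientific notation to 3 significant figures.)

[H⁺] = 10^(−pH) = 10^(−1.78) = 1.660e-02 M. For HA ⇌ H⁺ + A⁻, Ka = [H⁺][A⁻]/[HA] = [H⁺]² / ([HA]₀ − [H⁺]) = (1.660e-02)² / (0.42 − 1.660e-02) = 6.83e-04.

K_a = 6.83e-04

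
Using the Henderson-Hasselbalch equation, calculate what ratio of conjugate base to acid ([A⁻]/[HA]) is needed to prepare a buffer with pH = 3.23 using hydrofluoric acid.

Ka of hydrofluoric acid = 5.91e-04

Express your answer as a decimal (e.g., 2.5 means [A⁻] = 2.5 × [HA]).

pKa = -log(5.91e-04) = 3.2284. pH = pKa + log([A⁻]/[HA]), so log([A⁻]/[HA]) = pH − pKa = 3.23 − 3.2284 = 0.0016. [A⁻]/[HA] = 10^(0.0016) = 1.00

[A⁻]/[HA] = 1.00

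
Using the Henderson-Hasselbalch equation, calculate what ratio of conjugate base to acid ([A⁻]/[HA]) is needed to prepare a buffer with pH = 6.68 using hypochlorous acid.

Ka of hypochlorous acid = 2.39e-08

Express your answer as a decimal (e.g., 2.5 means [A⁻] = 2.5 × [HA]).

pKa = -log(2.39e-08) = 7.6216. pH = pKa + log([A⁻]/[HA]), so log([A⁻]/[HA]) = pH − pKa = 6.68 − 7.6216 = -0.9416. [A⁻]/[HA] = 10^(-0.9416) = 0.114

[A⁻]/[HA] = 0.114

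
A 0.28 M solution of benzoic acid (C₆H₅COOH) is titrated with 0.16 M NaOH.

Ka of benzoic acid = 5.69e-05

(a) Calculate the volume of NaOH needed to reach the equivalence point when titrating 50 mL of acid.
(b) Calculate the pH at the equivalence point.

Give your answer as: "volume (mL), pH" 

moles acid = 0.28 × 50/1000 = 0.014 mol; V_base = moles/0.16 × 1000 = 87.5 mL. At equivalence only the conjugate base is present: [A⁻] = 0.014/0.138 = 1.0182e-01 M. Kb = Kw/Ka = 1.76e-10; [OH⁻] = √(Kb × [A⁻]) = 4.2302e-06; pOH = 5.37; pH = 14 - pOH = 8.63.

V = 87.5 mL, pH = 8.63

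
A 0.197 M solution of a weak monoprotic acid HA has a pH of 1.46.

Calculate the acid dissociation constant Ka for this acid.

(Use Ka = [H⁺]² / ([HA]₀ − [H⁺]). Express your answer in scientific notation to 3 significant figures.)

[H⁺] = 10^(−pH) = 10^(−1.46) = 3.467e-02 M. For HA ⇌ H⁺ + A⁻, Ka = [H⁺][A⁻]/[HA] = [H⁺]² / ([HA]₀ − [H⁺]) = (3.467e-02)² / (0.197 − 3.467e-02) = 7.41e-03.

K_a = 7.41e-03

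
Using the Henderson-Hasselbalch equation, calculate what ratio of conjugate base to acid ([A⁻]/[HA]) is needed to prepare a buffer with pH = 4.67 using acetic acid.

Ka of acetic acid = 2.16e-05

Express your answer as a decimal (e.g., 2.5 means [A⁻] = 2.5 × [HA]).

pKa = -log(2.16e-05) = 4.6655. pH = pKa + log([A⁻]/[HA]), so log([A⁻]/[HA]) = pH − pKa = 4.67 − 4.6655 = 0.0045. [A⁻]/[HA] = 10^(0.0045) = 1.01

[A⁻]/[HA] = 1.01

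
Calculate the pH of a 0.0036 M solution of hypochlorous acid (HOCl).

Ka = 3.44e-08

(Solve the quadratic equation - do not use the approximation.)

x² + Ka×x - Ka×C = 0. Using quadratic formula: [H⁺] = 1.1111e-05

pH = 4.95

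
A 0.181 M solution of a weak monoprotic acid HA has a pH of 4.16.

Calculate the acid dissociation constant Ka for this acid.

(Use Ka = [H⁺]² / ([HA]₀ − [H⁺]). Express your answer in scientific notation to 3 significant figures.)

[H⁺] = 10^(−pH) = 10^(−4.16) = 6.918e-05 M. For HA ⇌ H⁺ + A⁻, Ka = [H⁺][A⁻]/[HA] = [H⁺]² / ([HA]₀ − [H⁺]) = (6.918e-05)² / (0.181 − 6.918e-05) = 2.65e-08.

K_a = 2.65e-08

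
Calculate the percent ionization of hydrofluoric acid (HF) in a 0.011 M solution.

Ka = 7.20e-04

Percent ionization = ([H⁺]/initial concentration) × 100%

Using Ka equilibrium: x² + Ka×x - Ka×C = 0. Solving: [H⁺] = 2.4772e-03. Percent = (2.4772e-03/0.011) × 100

Percent ionization = 22.5%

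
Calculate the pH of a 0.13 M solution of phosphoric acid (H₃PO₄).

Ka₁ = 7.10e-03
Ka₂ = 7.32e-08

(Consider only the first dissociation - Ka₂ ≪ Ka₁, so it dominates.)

First dissociation dominates. From Ka₁ = [H⁺][HA⁻]/[H₂A], x² + Ka₁·x − Ka₁·C = 0 with C = 0.13 M and Ka₁ = 7.10e-03. Solving: [H⁺] = (−Ka₁ + √(Ka₁² + 4·Ka₁·C)) / 2 = 2.7038e-02 M. pH = -log(2.7038e-02) = 1.57.

pH = 1.57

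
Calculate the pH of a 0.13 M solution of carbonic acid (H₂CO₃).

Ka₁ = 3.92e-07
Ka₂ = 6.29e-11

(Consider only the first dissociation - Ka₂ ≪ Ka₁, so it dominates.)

First dissociation dominates. From Ka₁ = [H⁺][HA⁻]/[H₂A], x² + Ka₁·x − Ka₁·C = 0 with C = 0.13 M and Ka₁ = 3.92e-07. Solving: [H⁺] = (−Ka₁ + √(Ka₁² + 4·Ka₁·C)) / 2 = 2.2555e-04 M. pH = -log(2.2555e-04) = 3.65.

pH = 3.65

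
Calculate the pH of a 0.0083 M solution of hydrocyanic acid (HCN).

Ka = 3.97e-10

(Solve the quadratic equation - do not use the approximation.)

x² + Ka×x - Ka×C = 0. Using quadratic formula: [H⁺] = 1.8150e-06

pH = 5.74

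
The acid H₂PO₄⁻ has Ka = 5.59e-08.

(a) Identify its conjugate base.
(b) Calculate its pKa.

(a) The conjugate base is formed by removing one H⁺ from H₂PO₄⁻, giving HPO₄²⁻. (b) pKa = -log(Ka) = -log(5.59e-08) = 7.25.

Conjugate base: HPO₄²⁻; pK_a = 7.25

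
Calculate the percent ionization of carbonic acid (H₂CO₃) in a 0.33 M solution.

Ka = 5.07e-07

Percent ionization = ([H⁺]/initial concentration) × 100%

Using Ka equilibrium: x² + Ka×x - Ka×C = 0. Solving: [H⁺] = 4.0878e-04. Percent = (4.0878e-04/0.33) × 100

Percent ionization = 0.124%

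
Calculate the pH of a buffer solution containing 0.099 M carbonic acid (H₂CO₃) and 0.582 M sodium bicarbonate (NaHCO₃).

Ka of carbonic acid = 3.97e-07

pKa = -log(3.97e-07) = 6.40. pH = pKa + log([A⁻]/[HA]) = 6.40 + log(0.582/0.099)

pH = 7.17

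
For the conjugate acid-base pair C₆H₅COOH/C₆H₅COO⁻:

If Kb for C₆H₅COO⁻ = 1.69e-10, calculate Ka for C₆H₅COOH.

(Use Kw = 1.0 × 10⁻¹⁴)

For a conjugate pair Ka × Kb = Kw, so Ka = Kw/Kb = 1.0 × 10⁻¹⁴ / 1.69e-10 = 5.92e-05.

K_a = 5.92e-05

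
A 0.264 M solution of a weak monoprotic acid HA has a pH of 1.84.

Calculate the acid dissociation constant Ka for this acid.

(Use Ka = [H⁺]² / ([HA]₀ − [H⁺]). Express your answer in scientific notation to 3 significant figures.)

[H⁺] = 10^(−pH) = 10^(−1.84) = 1.445e-02 M. For HA ⇌ H⁺ + A⁻, Ka = [H⁺][A⁻]/[HA] = [H⁺]² / ([HA]₀ − [H⁺]) = (1.445e-02)² / (0.264 − 1.445e-02) = 8.37e-04.

K_a = 8.37e-04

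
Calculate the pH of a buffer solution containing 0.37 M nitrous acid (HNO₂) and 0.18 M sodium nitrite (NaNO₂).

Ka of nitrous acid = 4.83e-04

pKa = -log(4.83e-04) = 3.32. pH = pKa + log([A⁻]/[HA]) = 3.32 + log(0.18/0.37)

pH = 3.00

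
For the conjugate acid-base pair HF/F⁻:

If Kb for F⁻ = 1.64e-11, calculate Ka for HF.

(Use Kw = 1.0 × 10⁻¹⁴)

For a conjugate pair Ka × Kb = Kw, so Ka = Kw/Kb = 1.0 × 10⁻¹⁴ / 1.64e-11 = 6.10e-04.

K_a = 6.10e-04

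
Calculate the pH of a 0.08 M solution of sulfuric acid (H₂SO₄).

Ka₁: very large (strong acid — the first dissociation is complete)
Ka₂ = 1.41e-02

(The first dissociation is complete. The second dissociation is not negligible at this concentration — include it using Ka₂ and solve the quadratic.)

First dissociation is complete: [H⁺]₀ = [HSO₄⁻]₀ = C = 0.08 M. Second dissociation HSO₄⁻ ⇌ H⁺ + SO₄²⁻: let x = [SO₄²⁻]. Ka₂ = (C + x)·x / (C − x) = 1.41e-02 → x² + (C + Ka₂)·x − Ka₂·C = 0 → x² + 0.09410·x − 1.128e-03 = 0. x = (−0.09410 + √(0.09410² + 4 × 1.128e-03)) / 2 = 1.0757e-02 M. [H⁺] = C + x = 0.08 + 1.0757e-02 = 9.0757e-02 M. pH = -log(9.0757e-02) = 1.04.

pH = 1.04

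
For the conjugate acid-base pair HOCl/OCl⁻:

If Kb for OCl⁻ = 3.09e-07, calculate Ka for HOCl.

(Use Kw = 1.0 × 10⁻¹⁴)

For a conjugate pair Ka × Kb = Kw, so Ka = Kw/Kb = 1.0 × 10⁻¹⁴ / 3.09e-07 = 3.24e-08.

K_a = 3.24e-08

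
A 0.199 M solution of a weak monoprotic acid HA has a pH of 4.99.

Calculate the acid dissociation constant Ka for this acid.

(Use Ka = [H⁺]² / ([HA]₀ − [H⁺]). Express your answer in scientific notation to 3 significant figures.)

[H⁺] = 10^(−pH) = 10^(−4.99) = 1.023e-05 M. For HA ⇌ H⁺ + A⁻, Ka = [H⁺][A⁻]/[HA] = [H⁺]² / ([HA]₀ − [H⁺]) = (1.023e-05)² / (0.199 − 1.023e-05) = 5.26e-10.

K_a = 5.26e-10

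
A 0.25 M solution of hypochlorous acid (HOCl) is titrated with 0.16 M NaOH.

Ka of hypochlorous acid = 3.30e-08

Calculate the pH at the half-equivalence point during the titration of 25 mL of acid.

At half-equivalence [HA] = [A⁻], so Henderson-Hasselbalch gives pH = pKa = -log(3.30e-08) = 7.48.

pH = pKa = 7.48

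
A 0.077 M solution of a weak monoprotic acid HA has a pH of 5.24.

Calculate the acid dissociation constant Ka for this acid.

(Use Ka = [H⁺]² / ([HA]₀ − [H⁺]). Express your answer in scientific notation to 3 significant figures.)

[H⁺] = 10^(−pH) = 10^(−5.24) = 5.754e-06 M. For HA ⇌ H⁺ + A⁻, Ka = [H⁺][A⁻]/[HA] = [H⁺]² / ([HA]₀ − [H⁺]) = (5.754e-06)² / (0.077 − 5.754e-06) = 4.30e-10.

K_a = 4.30e-10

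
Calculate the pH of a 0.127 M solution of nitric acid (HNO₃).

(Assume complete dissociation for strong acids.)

[H⁺] = 0.127 M for strong acid. pH = -log[H⁺] = -log(0.127)

pH = 0.90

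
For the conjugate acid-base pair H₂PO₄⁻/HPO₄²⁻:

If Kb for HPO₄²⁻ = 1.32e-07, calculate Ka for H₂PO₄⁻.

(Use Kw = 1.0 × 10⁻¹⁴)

For a conjugate pair Ka × Kb = Kw, so Ka = Kw/Kb = 1.0 × 10⁻¹⁴ / 1.32e-07 = 7.58e-08.

K_a = 7.58e-08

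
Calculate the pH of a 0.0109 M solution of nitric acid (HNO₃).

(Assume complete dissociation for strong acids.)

[H⁺] = 0.0109 M for strong acid. pH = -log[H⁺] = -log(0.0109)

pH = 1.96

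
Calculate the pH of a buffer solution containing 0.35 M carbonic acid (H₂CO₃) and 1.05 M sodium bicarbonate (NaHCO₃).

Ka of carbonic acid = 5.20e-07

pKa = -log(5.20e-07) = 6.28. pH = pKa + log([A⁻]/[HA]) = 6.28 + log(1.05/0.35)

pH = 6.76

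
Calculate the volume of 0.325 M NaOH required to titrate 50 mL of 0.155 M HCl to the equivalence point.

At equivalence: moles acid = moles base. moles HCl = 0.155 × 50/1000 = 0.00775 mol. V_base = moles / 0.325 × 1000 = 23.8 mL.

V_{base} = 23.8 mL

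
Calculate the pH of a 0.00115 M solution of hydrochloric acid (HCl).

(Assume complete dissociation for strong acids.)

[H⁺] = 0.00115 M for strong acid. pH = -log[H⁺] = -log(0.00115)

pH = 2.94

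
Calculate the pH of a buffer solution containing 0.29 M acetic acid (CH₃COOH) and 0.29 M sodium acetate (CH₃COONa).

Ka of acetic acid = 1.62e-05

pKa = -log(1.62e-05) = 4.79. pH = pKa + log([A⁻]/[HA]) = 4.79 + log(0.29/0.29)

pH = 4.79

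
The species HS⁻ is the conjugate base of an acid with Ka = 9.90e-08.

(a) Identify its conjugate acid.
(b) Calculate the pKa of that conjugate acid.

(a) The conjugate acid is formed by adding one H⁺ to HS⁻, giving H₂S. (b) pKa = -log(Ka) = -log(9.90e-08) = 7.00.

Conjugate acid: H₂S; pK_a = 7.00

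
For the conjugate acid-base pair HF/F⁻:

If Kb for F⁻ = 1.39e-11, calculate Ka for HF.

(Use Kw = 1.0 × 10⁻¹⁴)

For a conjugate pair Ka × Kb = Kw, so Ka = Kw/Kb = 1.0 × 10⁻¹⁴ / 1.39e-11 = 7.19e-04.

K_a = 7.19e-04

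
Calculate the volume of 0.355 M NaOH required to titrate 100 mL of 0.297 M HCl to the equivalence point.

At equivalence: moles acid = moles base. moles HCl = 0.297 × 100/1000 = 0.0297 mol. V_base = moles / 0.355 × 1000 = 83.7 mL.

V_{base} = 83.7 mL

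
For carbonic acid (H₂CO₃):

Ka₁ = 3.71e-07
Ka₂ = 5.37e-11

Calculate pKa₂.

pKa₂ = -log(Ka₂) = -log(5.37e-11) = 10.27.

pK_{a2} = 10.27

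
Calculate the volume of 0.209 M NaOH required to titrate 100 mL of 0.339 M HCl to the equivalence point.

At equivalence: moles acid = moles base. moles HCl = 0.339 × 100/1000 = 0.0339 mol. V_base = moles / 0.209 × 1000 = 162.2 mL.

V_{base} = 162.2 mL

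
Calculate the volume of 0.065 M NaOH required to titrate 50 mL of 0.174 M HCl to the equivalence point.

At equivalence: moles acid = moles base. moles HCl = 0.174 × 50/1000 = 0.0087 mol. V_base = moles / 0.065 × 1000 = 133.8 mL.

V_{base} = 133.8 mL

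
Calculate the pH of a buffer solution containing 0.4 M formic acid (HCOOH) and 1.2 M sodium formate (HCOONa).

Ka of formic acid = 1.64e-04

pKa = -log(1.64e-04) = 3.79. pH = pKa + log([A⁻]/[HA]) = 3.79 + log(1.2/0.4)

pH = 4.26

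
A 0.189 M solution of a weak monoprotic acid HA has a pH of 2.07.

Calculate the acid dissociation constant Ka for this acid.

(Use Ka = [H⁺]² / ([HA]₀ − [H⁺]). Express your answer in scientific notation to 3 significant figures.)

[H⁺] = 10^(−pH) = 10^(−2.07) = 8.511e-03 M. For HA ⇌ H⁺ + A⁻, Ka = [H⁺][A⁻]/[HA] = [H⁺]² / ([HA]₀ − [H⁺]) = (8.511e-03)² / (0.189 − 8.511e-03) = 4.01e-04.

K_a = 4.01e-04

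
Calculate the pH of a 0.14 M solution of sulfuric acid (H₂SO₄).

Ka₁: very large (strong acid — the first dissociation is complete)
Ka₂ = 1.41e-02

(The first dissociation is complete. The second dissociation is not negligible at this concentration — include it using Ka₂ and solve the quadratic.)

First dissociation is complete: [H⁺]₀ = [HSO₄⁻]₀ = C = 0.14 M. Second dissociation HSO₄⁻ ⇌ H⁺ + SO₄²⁻: let x = [SO₄²⁻]. Ka₂ = (C + x)·x / (C − x) = 1.41e-02 → x² + (C + Ka₂)·x − Ka₂·C = 0 → x² + 0.15410·x − 1.974e-03 = 0. x = (−0.15410 + √(0.15410² + 4 × 1.974e-03)) / 2 = 1.1892e-02 M. [H⁺] = C + x = 0.14 + 1.1892e-02 = 1.5189e-01 M. pH = -log(1.5189e-01) = 0.82.

pH = 0.82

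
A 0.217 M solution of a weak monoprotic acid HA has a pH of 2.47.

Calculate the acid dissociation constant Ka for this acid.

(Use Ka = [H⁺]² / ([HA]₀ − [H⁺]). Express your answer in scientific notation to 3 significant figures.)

[H⁺] = 10^(−pH) = 10^(−2.47) = 3.388e-03 M. For HA ⇌ H⁺ + A⁻, Ka = [H⁺][A⁻]/[HA] = [H⁺]² / ([HA]₀ − [H⁺]) = (3.388e-03)² / (0.217 − 3.388e-03) = 5.37e-05.

K_a = 5.37e-05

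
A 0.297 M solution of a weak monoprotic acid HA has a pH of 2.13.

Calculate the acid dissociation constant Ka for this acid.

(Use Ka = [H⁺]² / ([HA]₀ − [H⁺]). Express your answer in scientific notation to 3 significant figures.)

[H⁺] = 10^(−pH) = 10^(−2.13) = 7.413e-03 M. For HA ⇌ H⁺ + A⁻, Ka = [H⁺][A⁻]/[HA] = [H⁺]² / ([HA]₀ − [H⁺]) = (7.413e-03)² / (0.297 − 7.413e-03) = 1.90e-04.

K_a = 1.90e-04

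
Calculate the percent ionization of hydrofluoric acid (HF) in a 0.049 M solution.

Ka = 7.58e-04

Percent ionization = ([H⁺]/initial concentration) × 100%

Using Ka equilibrium: x² + Ka×x - Ka×C = 0. Solving: [H⁺] = 5.7272e-03. Percent = (5.7272e-03/0.049) × 100

Percent ionization = 11.7%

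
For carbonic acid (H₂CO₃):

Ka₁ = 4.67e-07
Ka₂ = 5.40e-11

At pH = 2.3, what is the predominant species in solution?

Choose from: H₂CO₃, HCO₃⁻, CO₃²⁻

pKa₁ = 6.33, pKa₂ = 10.27. For a polyprotic acid the predominant species crosses at each pKa: below pKa_n the protonated form dominates, above it the deprotonated form does. At pH = 2.3, the predominant species is H₂CO₃.

H₂CO₃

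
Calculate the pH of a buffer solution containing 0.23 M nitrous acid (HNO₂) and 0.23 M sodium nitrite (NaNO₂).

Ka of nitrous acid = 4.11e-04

pKa = -log(4.11e-04) = 3.39. pH = pKa + log([A⁻]/[HA]) = 3.39 + log(0.23/0.23)

pH = 3.39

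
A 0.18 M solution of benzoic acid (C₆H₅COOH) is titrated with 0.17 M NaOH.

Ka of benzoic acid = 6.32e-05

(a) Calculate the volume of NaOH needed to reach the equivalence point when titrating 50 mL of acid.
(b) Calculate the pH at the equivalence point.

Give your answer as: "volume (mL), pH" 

moles acid = 0.18 × 50/1000 = 0.009 mol; V_base = moles/0.17 × 1000 = 52.9 mL. At equivalence only the conjugate base is present: [A⁻] = 0.009/0.103 = 8.7429e-02 M. Kb = Kw/Ka = 1.58e-10; [OH⁻] = √(Kb × [A⁻]) = 3.7194e-06; pOH = 5.43; pH = 14 - pOH = 8.57.

V = 52.9 mL, pH = 8.57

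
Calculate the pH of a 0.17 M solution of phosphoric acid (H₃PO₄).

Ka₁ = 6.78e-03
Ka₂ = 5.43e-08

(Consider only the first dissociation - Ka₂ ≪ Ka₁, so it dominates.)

First dissociation dominates. From Ka₁ = [H⁺][HA⁻]/[H₂A], x² + Ka₁·x − Ka₁·C = 0 with C = 0.17 M and Ka₁ = 6.78e-03. Solving: [H⁺] = (−Ka₁ + √(Ka₁² + 4·Ka₁·C)) / 2 = 3.0729e-02 M. pH = -log(3.0729e-02) = 1.51.

pH = 1.51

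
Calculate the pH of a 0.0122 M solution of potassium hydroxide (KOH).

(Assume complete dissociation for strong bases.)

[OH⁻] = 0.0122 M for strong base. pOH = -log[OH⁻] = 1.91, pH = 14 - pOH

pH = 12.09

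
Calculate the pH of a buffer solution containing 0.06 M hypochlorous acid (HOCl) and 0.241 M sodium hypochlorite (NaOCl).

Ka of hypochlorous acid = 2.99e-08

pKa = -log(2.99e-08) = 7.52. pH = pKa + log([A⁻]/[HA]) = 7.52 + log(0.241/0.06)

pH = 8.13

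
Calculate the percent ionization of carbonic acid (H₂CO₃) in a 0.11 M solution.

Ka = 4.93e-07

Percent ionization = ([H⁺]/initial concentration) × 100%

Using Ka equilibrium: x² + Ka×x - Ka×C = 0. Solving: [H⁺] = 2.3263e-04. Percent = (2.3263e-04/0.11) × 100

Percent ionization = 0.211%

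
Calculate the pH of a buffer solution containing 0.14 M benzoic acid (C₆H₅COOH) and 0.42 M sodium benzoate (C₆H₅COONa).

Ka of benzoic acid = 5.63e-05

pKa = -log(5.63e-05) = 4.25. pH = pKa + log([A⁻]/[HA]) = 4.25 + log(0.42/0.14)

pH = 4.73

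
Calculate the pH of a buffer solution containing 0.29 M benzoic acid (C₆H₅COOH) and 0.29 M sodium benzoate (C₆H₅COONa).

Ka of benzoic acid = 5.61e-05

pKa = -log(5.61e-05) = 4.25. pH = pKa + log([A⁻]/[HA]) = 4.25 + log(0.29/0.29)

pH = 4.25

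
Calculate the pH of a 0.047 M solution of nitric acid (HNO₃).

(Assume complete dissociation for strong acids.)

[H⁺] = 0.047 M for strong acid. pH = -log[H⁺] = -log(0.047)

pH = 1.33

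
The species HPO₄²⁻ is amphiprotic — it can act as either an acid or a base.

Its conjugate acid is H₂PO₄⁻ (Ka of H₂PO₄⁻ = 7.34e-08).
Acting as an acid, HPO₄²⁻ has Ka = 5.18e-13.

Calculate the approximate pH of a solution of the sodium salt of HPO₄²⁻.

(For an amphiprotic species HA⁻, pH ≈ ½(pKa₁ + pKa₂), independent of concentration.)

pKa₁ = -log(7.34e-08) = 7.13; pKa₂ = -log(5.18e-13) = 12.29. For an amphiprotic species, pH ≈ ½(pKa₁ + pKa₂) = ½(7.13 + 12.29) = 9.71.

pH = 9.71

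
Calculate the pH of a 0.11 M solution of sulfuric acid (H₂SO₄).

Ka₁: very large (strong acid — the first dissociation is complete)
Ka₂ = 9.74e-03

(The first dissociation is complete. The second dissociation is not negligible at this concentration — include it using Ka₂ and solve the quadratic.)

First dissociation is complete: [H⁺]₀ = [HSO₄⁻]₀ = C = 0.11 M. Second dissociation HSO₄⁻ ⇌ H⁺ + SO₄²⁻: let x = [SO₄²⁻]. Ka₂ = (C + x)·x / (C − x) = 9.74e-03 → x² + (C + Ka₂)·x − Ka₂·C = 0 → x² + 0.11974·x − 1.071e-03 = 0. x = (−0.11974 + √(0.11974² + 4 × 1.071e-03)) / 2 = 8.3635e-03 M. [H⁺] = C + x = 0.11 + 8.3635e-03 = 1.1836e-01 M. pH = -log(1.1836e-01) = 0.93.

pH = 0.93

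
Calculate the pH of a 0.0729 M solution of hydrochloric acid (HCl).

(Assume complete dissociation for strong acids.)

[H⁺] = 0.0729 M for strong acid. pH = -log[H⁺] = -log(0.0729)

pH = 1.14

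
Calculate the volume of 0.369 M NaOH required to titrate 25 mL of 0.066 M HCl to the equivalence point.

At equivalence: moles acid = moles base. moles HCl = 0.066 × 25/1000 = 0.00165 mol. V_base = moles / 0.369 × 1000 = 4.5 mL.

V_{base} = 4.5 mL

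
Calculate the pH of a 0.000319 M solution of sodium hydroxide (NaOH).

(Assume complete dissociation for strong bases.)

[OH⁻] = 0.000319 M for strong base. pOH = -log[OH⁻] = 3.50, pH = 14 - pOH

pH = 10.50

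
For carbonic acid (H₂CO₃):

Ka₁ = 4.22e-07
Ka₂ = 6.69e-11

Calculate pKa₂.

pKa₂ = -log(Ka₂) = -log(6.69e-11) = 10.17.

pK_{a2} = 10.17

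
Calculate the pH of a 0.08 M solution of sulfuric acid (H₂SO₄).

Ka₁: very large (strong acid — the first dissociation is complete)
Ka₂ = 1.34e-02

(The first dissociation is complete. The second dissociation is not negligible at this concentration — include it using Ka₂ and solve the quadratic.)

First dissociation is complete: [H⁺]₀ = [HSO₄⁻]₀ = C = 0.08 M. Second dissociation HSO₄⁻ ⇌ H⁺ + SO₄²⁻: let x = [SO₄²⁻]. Ka₂ = (C + x)·x / (C − x) = 1.34e-02 → x² + (C + Ka₂)·x − Ka₂·C = 0 → x² + 0.09340·x − 1.072e-03 = 0. x = (−0.09340 + √(0.09340² + 4 × 1.072e-03)) / 2 = 1.0334e-02 M. [H⁺] = C + x = 0.08 + 1.0334e-02 = 9.0334e-02 M. pH = -log(9.0334e-02) = 1.04.

pH = 1.04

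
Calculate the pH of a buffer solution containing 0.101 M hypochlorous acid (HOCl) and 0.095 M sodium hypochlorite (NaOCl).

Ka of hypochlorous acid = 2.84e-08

pKa = -log(2.84e-08) = 7.55. pH = pKa + log([A⁻]/[HA]) = 7.55 + log(0.095/0.101)

pH = 7.52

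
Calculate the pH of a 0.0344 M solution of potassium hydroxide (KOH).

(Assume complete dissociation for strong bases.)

[OH⁻] = 0.0344 M for strong base. pOH = -log[OH⁻] = 1.46, pH = 14 - pOH

pH = 12.54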